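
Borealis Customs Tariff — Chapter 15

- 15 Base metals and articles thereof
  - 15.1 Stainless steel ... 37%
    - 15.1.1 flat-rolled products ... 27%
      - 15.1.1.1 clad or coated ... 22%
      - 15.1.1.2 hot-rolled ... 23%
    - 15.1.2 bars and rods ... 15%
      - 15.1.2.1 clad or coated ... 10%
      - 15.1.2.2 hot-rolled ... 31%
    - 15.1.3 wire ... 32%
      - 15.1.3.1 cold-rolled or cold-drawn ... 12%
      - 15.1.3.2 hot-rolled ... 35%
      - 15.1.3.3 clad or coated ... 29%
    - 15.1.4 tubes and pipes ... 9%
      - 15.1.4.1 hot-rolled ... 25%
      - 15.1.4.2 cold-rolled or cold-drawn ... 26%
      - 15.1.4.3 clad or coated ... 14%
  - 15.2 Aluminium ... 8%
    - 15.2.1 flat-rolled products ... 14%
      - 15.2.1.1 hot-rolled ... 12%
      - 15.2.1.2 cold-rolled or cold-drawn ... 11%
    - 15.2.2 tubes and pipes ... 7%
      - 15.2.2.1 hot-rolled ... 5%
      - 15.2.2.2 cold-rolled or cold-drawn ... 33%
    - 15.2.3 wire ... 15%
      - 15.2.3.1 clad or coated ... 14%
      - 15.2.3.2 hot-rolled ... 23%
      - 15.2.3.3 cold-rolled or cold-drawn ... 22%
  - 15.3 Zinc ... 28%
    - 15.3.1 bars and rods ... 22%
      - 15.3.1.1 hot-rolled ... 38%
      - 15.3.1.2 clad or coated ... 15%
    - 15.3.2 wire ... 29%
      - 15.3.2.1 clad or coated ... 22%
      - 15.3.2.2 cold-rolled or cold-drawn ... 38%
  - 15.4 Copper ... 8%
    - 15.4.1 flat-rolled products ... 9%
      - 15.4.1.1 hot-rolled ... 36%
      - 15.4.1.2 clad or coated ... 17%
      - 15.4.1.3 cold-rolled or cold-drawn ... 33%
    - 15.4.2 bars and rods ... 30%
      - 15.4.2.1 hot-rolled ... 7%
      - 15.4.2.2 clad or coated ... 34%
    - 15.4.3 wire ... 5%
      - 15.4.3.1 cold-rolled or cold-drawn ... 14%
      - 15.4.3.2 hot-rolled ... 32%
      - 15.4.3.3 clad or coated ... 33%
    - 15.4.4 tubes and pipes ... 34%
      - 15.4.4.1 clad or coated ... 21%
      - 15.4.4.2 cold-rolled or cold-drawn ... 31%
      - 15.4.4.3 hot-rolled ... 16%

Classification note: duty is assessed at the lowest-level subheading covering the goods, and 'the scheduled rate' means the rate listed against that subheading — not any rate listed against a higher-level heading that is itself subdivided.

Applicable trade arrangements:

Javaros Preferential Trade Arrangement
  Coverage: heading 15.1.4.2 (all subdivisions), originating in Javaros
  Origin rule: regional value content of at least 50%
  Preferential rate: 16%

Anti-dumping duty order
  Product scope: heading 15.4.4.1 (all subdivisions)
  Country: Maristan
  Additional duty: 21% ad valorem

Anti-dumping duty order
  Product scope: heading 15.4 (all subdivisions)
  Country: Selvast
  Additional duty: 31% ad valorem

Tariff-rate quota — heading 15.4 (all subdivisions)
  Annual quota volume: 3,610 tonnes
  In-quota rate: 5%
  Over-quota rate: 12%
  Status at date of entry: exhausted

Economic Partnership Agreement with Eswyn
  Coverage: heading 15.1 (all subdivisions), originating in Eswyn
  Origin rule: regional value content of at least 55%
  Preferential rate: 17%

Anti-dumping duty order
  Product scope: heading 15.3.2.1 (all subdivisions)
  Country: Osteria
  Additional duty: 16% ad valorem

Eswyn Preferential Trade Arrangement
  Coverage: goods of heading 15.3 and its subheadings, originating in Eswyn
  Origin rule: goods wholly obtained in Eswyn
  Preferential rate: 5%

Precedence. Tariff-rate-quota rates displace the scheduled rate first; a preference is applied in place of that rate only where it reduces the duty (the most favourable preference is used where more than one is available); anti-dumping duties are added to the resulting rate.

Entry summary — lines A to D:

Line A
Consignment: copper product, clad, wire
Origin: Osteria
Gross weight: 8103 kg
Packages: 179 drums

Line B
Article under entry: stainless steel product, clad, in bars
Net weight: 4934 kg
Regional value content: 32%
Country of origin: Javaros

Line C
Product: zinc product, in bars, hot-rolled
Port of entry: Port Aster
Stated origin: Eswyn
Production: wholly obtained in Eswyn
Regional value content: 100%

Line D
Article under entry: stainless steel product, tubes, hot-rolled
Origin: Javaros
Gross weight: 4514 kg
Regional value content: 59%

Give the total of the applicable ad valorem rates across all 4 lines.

Line A: copper → 15.4; wire → 15.4.3; clad → 15.4.3.3. Scheduled 33%. quota on 15.4 exhausted → over-quota 12%. → 12%.
Line B: stainless steel → 15.1; in bars → 15.1.2; clad → 15.1.2.1. Scheduled 10%. Javaros agreement on 15.1.4.2: 15.1.2.1 not covered. → 10%.
Line C: zinc → 15.3; in bars → 15.3.1; hot-rolled → 15.3.1.1. Scheduled 38%. Eswyn agreement on 15.1: 15.3.1.1 not covered; Eswyn agreement on 15.3: wholly obtained → 5% available; preferential 5%. → 5%.
Line D: stainless steel → 15.1; tubes → 15.1.4; hot-rolled → 15.1.4.1. Scheduled 25%. Javaros agreement on 15.1.4.2: 15.1.4.1 not covered. → 25%.
Sum: 12% + 10% + 5% + 25% = 52%.

52%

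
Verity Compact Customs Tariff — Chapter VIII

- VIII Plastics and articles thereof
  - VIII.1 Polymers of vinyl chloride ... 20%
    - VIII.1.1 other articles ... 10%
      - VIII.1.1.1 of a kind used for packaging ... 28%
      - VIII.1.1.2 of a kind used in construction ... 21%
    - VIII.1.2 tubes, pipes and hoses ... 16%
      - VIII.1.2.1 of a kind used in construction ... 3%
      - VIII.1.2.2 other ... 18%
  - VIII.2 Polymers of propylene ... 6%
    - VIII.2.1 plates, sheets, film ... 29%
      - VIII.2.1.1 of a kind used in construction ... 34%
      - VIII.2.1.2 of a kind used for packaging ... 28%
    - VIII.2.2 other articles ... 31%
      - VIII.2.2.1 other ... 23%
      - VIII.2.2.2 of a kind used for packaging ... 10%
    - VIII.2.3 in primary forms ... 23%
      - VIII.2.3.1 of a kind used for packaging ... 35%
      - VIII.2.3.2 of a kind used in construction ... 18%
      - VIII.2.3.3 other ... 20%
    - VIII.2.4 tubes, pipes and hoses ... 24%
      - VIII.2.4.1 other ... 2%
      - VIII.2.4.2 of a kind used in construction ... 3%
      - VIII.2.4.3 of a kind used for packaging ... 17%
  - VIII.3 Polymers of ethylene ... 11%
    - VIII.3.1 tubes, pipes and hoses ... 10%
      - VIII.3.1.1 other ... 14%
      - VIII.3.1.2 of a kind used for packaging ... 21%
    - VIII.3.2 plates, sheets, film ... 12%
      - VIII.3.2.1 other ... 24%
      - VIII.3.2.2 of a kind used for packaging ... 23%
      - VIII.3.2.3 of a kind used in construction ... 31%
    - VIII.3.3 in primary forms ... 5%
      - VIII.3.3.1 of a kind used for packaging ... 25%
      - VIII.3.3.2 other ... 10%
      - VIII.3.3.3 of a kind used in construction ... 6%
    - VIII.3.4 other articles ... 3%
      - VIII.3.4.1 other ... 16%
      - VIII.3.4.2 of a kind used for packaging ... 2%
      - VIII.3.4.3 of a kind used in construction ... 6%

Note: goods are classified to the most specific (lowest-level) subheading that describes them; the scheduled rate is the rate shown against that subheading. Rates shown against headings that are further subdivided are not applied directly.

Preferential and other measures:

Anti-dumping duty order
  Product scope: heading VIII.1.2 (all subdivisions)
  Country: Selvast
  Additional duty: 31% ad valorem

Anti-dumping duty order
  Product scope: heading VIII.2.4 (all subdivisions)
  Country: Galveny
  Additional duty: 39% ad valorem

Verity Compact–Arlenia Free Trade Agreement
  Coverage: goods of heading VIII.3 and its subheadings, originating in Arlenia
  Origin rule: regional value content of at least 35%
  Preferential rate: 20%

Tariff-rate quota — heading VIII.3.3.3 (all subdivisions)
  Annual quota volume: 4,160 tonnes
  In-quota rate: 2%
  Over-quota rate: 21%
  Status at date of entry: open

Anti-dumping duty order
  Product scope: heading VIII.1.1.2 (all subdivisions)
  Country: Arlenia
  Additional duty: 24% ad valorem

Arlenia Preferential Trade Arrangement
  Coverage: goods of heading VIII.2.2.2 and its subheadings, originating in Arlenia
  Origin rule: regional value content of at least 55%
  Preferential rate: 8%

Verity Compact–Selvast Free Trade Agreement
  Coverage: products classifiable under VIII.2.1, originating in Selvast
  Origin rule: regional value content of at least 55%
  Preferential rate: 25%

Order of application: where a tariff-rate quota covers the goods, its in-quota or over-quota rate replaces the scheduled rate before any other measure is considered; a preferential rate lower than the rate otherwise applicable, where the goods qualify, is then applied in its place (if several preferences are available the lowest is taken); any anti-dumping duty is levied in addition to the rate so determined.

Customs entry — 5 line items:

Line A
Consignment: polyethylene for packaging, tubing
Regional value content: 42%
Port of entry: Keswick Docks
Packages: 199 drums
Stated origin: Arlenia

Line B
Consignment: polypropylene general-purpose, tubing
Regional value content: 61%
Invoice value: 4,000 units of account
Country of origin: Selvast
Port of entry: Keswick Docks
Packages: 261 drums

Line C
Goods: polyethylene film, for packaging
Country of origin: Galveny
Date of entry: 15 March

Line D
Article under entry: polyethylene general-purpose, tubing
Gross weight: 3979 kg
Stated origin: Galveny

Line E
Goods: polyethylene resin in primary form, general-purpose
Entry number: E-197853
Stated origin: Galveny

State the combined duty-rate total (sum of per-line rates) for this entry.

69%

Line A: polyethylene → VIII.3; tubing → VIII.3.1; for packaging → VIII.3.1.2. Scheduled 21%. Arlenia agreement on VIII.3: RVC ≥ 35% → 20% available; Arlenia agreement on VIII.2.2.2: VIII.3.1.2 not covered; preferential 20%. → 20%.
Line B: polypropylene → VIII.2; tubing → VIII.2.4; general-purpose → VIII.2.4.1. Scheduled 2%. Selvast agreement on VIII.2.1: VIII.2.4.1 not covered. → 2%.
Line C: polyethylene → VIII.3; film → VIII.3.2; for packaging → VIII.3.2.2. Scheduled 23%. No special measure applies. → 23%.
Line D: polyethylene → VIII.3; tubing → VIII.3.1; general-purpose → VIII.3.1.1. Scheduled 14%. No special measure applies. → 14%.
Line E: polyethylene → VIII.3; resin in primary form → VIII.3.3; general-purpose → VIII.3.3.2. Scheduled 10%. No special measure applies. → 10%.
Sum: 20% + 2% + 23% + 14% + 10% = 69%.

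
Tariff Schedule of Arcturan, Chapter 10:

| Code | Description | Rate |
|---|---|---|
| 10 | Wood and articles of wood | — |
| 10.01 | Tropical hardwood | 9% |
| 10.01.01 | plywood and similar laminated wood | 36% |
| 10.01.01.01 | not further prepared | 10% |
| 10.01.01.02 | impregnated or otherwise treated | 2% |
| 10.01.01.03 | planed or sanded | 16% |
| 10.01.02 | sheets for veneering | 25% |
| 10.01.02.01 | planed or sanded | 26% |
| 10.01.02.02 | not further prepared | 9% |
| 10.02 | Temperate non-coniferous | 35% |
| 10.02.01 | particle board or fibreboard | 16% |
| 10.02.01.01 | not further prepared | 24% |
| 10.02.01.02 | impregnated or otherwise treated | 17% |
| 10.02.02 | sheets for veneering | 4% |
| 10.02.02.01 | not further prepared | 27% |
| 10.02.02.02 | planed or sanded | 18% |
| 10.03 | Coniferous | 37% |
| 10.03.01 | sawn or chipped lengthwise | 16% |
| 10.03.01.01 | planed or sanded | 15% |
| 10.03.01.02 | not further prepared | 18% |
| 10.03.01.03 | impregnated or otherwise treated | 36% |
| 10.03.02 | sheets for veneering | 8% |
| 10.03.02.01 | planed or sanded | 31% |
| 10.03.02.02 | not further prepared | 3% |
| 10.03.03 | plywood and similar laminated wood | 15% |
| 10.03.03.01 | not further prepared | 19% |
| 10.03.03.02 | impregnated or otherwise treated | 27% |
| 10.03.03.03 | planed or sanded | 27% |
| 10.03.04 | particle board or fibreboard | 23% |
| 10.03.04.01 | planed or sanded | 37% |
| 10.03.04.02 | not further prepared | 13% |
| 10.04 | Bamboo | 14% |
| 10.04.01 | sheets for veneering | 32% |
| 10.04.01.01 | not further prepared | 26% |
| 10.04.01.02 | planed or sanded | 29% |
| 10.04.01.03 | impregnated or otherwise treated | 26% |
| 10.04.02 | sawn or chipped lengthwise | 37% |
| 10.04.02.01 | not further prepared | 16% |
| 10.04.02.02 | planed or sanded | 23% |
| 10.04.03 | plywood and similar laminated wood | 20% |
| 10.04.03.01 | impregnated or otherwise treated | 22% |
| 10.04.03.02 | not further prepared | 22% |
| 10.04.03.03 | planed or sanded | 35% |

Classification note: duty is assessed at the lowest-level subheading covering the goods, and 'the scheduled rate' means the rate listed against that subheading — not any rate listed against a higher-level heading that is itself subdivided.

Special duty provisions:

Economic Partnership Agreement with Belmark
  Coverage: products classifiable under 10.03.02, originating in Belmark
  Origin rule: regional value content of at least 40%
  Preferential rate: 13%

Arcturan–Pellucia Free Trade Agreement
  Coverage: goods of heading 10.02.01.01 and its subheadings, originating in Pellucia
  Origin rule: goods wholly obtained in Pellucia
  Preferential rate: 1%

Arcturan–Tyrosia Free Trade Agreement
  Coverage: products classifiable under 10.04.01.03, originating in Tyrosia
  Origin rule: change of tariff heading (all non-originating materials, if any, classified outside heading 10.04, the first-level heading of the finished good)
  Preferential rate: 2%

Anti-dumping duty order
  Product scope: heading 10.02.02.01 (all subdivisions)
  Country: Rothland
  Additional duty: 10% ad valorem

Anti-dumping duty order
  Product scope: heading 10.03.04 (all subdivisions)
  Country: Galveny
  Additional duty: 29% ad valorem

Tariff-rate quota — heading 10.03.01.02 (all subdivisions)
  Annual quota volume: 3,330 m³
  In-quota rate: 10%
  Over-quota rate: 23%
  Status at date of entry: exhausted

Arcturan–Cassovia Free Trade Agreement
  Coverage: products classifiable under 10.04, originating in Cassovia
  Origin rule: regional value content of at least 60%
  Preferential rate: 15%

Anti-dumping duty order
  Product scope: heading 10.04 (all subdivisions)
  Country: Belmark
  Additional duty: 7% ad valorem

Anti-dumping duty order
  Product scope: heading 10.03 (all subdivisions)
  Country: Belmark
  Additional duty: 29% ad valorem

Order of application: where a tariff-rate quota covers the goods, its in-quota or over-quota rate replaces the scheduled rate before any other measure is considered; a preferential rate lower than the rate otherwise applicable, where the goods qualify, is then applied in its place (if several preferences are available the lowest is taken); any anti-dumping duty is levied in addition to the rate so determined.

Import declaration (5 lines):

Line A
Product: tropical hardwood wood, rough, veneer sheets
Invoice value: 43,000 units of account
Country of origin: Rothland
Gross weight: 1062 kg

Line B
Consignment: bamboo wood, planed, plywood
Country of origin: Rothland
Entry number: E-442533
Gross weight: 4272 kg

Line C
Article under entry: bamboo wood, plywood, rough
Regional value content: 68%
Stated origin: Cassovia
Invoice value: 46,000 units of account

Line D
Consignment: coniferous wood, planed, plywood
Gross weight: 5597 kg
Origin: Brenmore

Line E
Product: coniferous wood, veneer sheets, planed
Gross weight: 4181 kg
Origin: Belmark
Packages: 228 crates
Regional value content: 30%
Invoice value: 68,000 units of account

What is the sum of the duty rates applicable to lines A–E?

146%

Line A: tropical hardwood → 10.01; veneer sheets → 10.01.02; rough → 10.01.02.02. Scheduled 9%. No special measure applies. → 9%.
Line B: bamboo → 10.04; plywood → 10.04.03; planed → 10.04.03.03. Scheduled 35%. No special measure applies. → 35%.
Line C: bamboo → 10.04; plywood → 10.04.03; rough → 10.04.03.02. Scheduled 22%. Cassovia agreement on 10.04: RVC ≥ 60% → 15% available; preferential 15%. → 15%.
Line D: coniferous → 10.03; plywood → 10.03.03; planed → 10.03.03.03. Scheduled 27%. No special measure applies. → 27%.
Line E: coniferous → 10.03; veneer sheets → 10.03.02; planed → 10.03.02.01. Scheduled 31%. Belmark agreement on 10.03.02: RVC < 40%; anti-dumping (Belmark, 10.03): +29%; total 31% + 29% = 60%. → 60%.
Sum: 9% + 35% + 15% + 27% + 60% = 146%.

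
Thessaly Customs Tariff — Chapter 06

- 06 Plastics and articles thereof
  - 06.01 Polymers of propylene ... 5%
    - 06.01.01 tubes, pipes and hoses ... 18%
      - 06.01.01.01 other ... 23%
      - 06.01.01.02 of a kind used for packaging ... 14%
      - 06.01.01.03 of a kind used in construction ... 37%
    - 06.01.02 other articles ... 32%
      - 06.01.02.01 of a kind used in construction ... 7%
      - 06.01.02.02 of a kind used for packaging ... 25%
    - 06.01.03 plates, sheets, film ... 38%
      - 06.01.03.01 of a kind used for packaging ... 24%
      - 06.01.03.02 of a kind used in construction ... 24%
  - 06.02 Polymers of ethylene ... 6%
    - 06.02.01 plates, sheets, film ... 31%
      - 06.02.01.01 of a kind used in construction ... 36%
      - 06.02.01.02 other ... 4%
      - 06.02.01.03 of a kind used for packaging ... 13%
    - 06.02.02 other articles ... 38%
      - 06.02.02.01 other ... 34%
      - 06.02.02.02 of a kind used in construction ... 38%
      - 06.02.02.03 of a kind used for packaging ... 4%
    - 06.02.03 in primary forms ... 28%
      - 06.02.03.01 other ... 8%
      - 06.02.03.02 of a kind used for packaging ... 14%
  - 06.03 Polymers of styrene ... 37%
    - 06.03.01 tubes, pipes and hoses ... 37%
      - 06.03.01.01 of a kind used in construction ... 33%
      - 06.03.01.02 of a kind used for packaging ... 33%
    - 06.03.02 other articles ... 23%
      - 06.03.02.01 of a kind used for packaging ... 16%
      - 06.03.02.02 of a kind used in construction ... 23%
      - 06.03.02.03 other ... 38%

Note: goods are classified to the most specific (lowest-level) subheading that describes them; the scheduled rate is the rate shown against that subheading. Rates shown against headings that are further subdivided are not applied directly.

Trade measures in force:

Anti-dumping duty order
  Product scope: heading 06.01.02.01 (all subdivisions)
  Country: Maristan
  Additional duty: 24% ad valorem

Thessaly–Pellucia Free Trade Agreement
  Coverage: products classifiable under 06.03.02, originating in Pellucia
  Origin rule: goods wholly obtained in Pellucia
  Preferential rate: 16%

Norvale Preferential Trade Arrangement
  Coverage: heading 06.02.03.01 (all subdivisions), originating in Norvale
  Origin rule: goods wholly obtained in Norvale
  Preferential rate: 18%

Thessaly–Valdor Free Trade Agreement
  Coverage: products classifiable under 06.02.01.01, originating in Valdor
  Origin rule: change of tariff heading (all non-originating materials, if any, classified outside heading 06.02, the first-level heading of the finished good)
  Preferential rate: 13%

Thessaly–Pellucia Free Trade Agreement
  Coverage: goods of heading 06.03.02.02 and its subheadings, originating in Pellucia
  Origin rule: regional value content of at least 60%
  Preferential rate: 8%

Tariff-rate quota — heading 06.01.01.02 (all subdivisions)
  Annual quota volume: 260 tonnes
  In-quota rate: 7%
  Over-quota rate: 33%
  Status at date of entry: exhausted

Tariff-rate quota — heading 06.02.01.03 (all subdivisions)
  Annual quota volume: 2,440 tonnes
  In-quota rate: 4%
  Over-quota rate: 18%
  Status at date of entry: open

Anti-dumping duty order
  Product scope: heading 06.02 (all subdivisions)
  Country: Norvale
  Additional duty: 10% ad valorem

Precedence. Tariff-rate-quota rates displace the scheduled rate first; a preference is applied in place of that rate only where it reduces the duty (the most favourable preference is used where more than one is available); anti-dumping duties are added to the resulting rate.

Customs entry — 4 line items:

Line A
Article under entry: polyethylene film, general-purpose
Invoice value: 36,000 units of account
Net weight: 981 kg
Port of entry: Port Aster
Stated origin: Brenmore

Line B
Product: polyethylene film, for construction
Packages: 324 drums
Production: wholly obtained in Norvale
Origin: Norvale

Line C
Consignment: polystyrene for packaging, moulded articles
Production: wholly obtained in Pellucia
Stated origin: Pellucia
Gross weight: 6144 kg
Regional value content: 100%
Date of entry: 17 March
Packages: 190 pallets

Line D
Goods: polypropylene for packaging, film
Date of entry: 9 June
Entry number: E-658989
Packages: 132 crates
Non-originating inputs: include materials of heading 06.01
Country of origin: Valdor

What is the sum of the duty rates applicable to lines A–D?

Line A: polyethylene → 06.02; film → 06.02.01; general-purpose → 06.02.01.02. Scheduled 4%. No special measure applies. → 4%.
Line B: polyethylene → 06.02; film → 06.02.01; for construction → 06.02.01.01. Scheduled 36%. Norvale agreement on 06.02.03.01: 06.02.01.01 not covered; anti-dumping (Norvale, 06.02): +10%; total 36% + 10% = 46%. → 46%.
Line C: polystyrene → 06.03; moulded articles → 06.03.02; for packaging → 06.03.02.01. Scheduled 16%. Pellucia agreement on 06.03.02: wholly obtained → 16% available; Pellucia agreement on 06.03.02.02: 06.03.02.01 not covered; preference 16% not lower than 16% → no reduction. → 16%.
Line D: polypropylene → 06.01; film → 06.01.03; for packaging → 06.01.03.01. Scheduled 24%. Valdor agreement on 06.02.01.01: 06.01.03.01 not covered. → 24%.
Sum: 4% + 46% + 16% + 24% = 90%.

90%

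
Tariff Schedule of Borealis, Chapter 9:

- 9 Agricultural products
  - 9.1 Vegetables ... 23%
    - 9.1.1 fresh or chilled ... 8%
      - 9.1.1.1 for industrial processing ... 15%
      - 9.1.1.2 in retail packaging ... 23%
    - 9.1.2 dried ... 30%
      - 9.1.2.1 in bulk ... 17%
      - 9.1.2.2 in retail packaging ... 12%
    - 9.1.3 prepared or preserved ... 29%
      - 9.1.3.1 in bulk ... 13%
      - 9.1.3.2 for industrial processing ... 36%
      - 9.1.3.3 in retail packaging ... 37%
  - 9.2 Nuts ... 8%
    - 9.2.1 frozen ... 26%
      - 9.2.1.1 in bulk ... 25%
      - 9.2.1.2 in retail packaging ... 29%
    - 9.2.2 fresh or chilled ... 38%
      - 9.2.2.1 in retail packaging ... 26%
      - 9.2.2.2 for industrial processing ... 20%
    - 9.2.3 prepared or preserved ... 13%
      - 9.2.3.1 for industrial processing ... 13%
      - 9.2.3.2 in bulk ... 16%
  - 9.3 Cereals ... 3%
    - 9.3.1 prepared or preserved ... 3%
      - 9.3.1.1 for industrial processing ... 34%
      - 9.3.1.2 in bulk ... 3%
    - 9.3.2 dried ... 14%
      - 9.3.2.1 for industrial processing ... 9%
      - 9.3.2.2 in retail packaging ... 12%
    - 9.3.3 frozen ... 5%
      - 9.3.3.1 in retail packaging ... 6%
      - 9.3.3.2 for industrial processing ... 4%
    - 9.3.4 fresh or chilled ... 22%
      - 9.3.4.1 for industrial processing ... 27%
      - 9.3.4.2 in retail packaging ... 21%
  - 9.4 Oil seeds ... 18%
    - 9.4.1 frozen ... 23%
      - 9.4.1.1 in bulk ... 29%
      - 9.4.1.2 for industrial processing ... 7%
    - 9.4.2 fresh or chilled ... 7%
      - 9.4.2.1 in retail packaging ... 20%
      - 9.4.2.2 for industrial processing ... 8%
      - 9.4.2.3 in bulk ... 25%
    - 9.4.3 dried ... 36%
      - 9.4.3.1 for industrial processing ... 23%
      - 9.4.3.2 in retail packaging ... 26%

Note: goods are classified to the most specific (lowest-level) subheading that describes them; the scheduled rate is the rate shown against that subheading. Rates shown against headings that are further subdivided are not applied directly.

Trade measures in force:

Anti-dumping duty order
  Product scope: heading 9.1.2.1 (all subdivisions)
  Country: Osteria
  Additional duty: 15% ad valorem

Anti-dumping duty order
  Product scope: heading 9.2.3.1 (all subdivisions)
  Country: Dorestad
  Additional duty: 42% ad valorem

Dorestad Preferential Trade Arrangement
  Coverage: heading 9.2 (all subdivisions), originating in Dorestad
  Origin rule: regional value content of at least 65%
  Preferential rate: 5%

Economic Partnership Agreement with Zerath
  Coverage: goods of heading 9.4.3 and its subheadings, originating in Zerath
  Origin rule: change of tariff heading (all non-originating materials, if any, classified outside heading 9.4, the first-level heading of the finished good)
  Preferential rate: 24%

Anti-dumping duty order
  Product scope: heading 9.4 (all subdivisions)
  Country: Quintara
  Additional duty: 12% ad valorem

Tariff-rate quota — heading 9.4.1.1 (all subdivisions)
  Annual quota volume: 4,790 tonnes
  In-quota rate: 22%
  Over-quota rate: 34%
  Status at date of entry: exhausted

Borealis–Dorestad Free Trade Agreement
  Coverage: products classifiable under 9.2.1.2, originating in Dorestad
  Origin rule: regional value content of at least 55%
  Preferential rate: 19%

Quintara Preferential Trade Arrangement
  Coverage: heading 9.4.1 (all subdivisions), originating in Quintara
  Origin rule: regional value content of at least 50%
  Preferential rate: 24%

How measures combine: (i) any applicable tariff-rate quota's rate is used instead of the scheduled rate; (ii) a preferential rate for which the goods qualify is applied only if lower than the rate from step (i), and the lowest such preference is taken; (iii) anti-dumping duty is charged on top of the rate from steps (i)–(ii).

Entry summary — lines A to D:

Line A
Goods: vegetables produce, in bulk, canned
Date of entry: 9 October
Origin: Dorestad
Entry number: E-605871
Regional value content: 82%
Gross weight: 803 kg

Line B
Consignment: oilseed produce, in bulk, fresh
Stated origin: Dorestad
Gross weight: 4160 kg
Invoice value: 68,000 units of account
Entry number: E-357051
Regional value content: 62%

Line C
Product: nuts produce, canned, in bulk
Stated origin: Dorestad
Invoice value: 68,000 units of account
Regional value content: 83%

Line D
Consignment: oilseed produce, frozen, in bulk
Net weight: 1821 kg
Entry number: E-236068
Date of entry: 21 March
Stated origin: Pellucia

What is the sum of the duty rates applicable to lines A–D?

Line A: vegetables → 9.1; canned → 9.1.3; in bulk → 9.1.3.1. Scheduled 13%. Dorestad agreement on 9.2: 9.1.3.1 not covered; Dorestad agreement on 9.2.1.2: 9.1.3.1 not covered. → 13%.
Line B: oilseed → 9.4; fresh → 9.4.2; in bulk → 9.4.2.3. Scheduled 25%. Dorestad agreement on 9.2: 9.4.2.3 not covered; Dorestad agreement on 9.2.1.2: 9.4.2.3 not covered. → 25%.
Line C: nuts → 9.2; canned → 9.2.3; in bulk → 9.2.3.2. Scheduled 16%. Dorestad agreement on 9.2: RVC ≥ 65% → 5% available; Dorestad agreement on 9.2.1.2: 9.2.3.2 not covered; preferential 5%. → 5%.
Line D: oilseed → 9.4; frozen → 9.4.1; in bulk → 9.4.1.1. Scheduled 29%. quota on 9.4.1.1 exhausted → over-quota 34%. → 34%.
Sum: 13% + 25% + 5% + 34% = 77%.

77%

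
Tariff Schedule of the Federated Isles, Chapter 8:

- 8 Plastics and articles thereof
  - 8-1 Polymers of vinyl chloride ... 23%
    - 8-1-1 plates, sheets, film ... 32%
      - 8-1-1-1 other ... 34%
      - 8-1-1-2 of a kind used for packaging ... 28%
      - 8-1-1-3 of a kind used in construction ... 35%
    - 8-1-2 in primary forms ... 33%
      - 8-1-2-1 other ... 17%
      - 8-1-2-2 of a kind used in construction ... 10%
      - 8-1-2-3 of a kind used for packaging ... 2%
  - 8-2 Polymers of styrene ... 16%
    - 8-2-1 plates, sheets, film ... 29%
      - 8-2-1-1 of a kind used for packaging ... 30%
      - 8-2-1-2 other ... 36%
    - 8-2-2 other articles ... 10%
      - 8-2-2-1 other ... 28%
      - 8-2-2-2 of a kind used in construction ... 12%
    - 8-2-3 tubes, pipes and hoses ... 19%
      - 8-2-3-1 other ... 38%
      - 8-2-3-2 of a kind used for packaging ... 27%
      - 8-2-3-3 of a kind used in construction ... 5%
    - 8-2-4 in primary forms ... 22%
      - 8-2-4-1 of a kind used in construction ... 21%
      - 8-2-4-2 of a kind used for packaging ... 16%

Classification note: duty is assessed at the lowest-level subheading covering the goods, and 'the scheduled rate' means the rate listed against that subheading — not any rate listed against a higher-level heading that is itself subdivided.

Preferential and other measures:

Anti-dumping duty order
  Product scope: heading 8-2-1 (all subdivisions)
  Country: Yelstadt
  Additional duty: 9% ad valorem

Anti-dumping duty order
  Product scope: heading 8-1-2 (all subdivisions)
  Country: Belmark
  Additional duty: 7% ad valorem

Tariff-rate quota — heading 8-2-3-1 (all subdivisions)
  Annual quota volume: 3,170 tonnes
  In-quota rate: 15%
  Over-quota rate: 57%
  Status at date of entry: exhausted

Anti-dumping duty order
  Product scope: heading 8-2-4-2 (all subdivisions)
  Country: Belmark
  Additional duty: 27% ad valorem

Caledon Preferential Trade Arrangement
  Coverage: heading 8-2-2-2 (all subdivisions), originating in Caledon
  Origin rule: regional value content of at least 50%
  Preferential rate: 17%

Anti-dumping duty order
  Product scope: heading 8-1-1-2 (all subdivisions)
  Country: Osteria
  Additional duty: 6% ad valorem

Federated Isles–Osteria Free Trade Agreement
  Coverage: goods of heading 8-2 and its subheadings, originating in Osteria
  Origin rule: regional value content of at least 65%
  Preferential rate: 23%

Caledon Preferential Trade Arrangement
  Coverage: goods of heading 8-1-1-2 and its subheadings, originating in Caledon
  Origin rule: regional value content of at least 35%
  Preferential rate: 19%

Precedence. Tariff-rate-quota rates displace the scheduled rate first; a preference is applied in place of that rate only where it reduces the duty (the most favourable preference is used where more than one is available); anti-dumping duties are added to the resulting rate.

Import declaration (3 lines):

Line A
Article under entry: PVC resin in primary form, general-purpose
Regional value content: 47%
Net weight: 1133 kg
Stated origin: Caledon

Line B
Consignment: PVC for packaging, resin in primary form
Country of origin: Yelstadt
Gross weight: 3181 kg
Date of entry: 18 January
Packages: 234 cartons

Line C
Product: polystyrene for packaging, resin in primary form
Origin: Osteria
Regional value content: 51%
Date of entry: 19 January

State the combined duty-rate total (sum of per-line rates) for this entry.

Line A: PVC → 8-1; resin in primary form → 8-1-2; general-purpose → 8-1-2-1. Scheduled 17%. Caledon agreement on 8-2-2-2: 8-1-2-1 not covered; Caledon agreement on 8-1-1-2: 8-1-2-1 not covered. → 17%.
Line B: PVC → 8-1; resin in primary form → 8-1-2; for packaging → 8-1-2-3. Scheduled 2%. No special measure applies. → 2%.
Line C: polystyrene → 8-2; resin in primary form → 8-2-4; for packaging → 8-2-4-2. Scheduled 16%. Osteria agreement on 8-2: RVC < 65%. → 16%.
Sum: 17% + 2% + 16% = 35%.

35%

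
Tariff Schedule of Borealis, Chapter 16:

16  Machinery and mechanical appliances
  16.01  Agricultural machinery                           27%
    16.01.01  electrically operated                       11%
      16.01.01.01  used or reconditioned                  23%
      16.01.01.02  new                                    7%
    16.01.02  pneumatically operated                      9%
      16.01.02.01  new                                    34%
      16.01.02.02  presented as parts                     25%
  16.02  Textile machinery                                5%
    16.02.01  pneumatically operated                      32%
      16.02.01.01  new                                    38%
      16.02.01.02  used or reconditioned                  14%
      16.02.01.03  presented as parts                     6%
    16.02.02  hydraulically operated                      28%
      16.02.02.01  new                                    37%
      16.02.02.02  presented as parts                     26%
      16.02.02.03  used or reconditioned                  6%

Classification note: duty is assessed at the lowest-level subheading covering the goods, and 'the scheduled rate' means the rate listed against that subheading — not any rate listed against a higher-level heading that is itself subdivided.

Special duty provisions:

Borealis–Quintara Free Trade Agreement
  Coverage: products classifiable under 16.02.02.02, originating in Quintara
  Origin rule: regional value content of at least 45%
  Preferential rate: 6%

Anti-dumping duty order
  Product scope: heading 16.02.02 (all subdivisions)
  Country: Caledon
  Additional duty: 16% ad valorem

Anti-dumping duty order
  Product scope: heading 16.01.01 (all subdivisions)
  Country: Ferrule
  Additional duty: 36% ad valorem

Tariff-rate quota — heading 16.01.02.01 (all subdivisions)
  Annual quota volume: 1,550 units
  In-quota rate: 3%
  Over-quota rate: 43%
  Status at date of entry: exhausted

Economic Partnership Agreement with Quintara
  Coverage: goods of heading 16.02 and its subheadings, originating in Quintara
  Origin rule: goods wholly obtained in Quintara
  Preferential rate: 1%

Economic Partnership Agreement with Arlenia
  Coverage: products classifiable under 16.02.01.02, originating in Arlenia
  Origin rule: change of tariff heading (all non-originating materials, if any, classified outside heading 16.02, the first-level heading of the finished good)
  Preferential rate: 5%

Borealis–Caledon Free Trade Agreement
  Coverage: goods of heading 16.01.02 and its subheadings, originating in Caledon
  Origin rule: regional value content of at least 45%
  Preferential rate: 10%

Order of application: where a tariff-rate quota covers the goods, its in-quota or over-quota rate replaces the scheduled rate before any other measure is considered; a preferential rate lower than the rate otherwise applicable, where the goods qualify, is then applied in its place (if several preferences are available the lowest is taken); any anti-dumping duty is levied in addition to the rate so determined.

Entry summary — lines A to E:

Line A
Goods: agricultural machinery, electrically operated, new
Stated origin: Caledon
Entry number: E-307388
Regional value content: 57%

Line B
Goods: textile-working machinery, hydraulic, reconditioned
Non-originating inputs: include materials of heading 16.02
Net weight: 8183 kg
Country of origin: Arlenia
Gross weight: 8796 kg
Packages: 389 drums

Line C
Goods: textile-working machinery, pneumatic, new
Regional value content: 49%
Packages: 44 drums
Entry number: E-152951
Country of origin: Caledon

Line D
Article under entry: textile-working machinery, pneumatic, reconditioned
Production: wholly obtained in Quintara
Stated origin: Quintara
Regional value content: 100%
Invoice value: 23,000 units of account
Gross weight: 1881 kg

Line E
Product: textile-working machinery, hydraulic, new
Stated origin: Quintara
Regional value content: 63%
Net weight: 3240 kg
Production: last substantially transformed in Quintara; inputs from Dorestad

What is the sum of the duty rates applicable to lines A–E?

89%

Line A: agricultural → 16.01; electrically operated → 16.01.01; new → 16.01.01.02. Scheduled 7%. Caledon agreement on 16.01.02: 16.01.01.02 not covered. → 7%.
Line B: textile-working → 16.02; hydraulic → 16.02.02; reconditioned → 16.02.02.03. Scheduled 6%. Arlenia agreement on 16.02.01.02: 16.02.02.03 not covered. → 6%.
Line C: textile-working → 16.02; pneumatic → 16.02.01; new → 16.02.01.01. Scheduled 38%. Caledon agreement on 16.01.02: 16.02.01.01 not covered. → 38%.
Line D: textile-working → 16.02; pneumatic → 16.02.01; reconditioned → 16.02.01.02. Scheduled 14%. Quintara agreement on 16.02.02.02: 16.02.01.02 not covered; Quintara agreement on 16.02: wholly obtained → 1% available; preferential 1%. → 1%.
Line E: textile-working → 16.02; hydraulic → 16.02.02; new → 16.02.02.01. Scheduled 37%. Quintara agreement on 16.02.02.02: 16.02.02.01 not covered; Quintara agreement on 16.02: not wholly obtained. → 37%.
Sum: 7% + 6% + 38% + 1% + 37% = 89%.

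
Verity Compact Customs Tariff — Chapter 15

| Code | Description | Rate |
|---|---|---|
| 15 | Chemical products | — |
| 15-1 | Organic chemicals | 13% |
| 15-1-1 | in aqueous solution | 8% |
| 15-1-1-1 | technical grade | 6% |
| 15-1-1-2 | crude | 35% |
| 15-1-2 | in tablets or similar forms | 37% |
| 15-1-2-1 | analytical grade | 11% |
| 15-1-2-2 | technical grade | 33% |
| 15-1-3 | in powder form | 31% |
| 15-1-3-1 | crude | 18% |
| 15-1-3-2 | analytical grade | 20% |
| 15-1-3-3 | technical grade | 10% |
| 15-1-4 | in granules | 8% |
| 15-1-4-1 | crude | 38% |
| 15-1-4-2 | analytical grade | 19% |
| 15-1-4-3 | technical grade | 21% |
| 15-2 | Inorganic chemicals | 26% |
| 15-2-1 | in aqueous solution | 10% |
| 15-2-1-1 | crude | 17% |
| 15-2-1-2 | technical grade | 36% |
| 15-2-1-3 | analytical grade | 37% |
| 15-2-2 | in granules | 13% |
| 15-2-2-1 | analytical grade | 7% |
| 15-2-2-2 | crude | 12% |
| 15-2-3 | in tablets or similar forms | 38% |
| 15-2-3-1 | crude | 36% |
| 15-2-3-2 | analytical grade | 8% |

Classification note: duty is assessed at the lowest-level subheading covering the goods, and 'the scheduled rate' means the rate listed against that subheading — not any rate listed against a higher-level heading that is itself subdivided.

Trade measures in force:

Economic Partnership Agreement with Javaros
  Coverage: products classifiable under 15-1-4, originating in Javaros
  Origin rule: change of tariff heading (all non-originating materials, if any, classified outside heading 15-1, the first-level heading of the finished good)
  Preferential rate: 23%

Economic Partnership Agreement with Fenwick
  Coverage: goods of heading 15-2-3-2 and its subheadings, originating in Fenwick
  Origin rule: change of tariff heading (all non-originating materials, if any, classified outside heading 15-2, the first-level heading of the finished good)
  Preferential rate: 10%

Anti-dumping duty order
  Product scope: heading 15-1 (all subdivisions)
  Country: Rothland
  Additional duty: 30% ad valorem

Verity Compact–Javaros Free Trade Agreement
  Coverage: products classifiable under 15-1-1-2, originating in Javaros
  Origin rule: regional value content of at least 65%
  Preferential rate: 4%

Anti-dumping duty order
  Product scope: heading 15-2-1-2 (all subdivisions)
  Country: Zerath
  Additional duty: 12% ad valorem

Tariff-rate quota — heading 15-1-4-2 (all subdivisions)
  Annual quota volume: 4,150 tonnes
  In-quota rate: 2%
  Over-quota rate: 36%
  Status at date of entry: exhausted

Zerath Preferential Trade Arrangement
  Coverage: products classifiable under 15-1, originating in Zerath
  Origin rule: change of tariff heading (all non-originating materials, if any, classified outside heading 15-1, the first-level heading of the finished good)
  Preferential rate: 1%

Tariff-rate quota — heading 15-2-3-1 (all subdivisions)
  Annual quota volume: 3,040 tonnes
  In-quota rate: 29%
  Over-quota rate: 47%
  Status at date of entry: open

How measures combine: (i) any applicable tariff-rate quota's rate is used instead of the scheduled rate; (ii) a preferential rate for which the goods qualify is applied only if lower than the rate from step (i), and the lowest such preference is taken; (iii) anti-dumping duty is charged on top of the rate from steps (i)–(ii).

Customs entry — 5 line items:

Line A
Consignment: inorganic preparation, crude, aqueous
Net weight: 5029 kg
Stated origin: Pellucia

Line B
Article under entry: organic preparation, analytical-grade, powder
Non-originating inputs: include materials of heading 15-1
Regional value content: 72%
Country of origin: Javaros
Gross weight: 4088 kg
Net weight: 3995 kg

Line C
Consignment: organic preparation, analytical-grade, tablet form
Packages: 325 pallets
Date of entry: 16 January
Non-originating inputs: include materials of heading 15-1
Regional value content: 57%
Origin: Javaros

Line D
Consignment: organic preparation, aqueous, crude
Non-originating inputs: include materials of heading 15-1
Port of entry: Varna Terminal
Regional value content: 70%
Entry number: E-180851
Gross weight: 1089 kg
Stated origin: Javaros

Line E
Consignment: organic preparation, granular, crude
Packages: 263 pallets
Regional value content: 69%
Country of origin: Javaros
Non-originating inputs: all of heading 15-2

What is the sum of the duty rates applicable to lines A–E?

75%

Line A: inorganic → 15-2; aqueous → 15-2-1; crude → 15-2-1-1. Scheduled 17%. No special measure applies. → 17%.
Line B: organic → 15-1; powder → 15-1-3; analytical-grade → 15-1-3-2. Scheduled 20%. Javaros agreement on 15-1-4: 15-1-3-2 not covered; Javaros agreement on 15-1-1-2: 15-1-3-2 not covered. → 20%.
Line C: organic → 15-1; tablet form → 15-1-2; analytical-grade → 15-1-2-1. Scheduled 11%. Javaros agreement on 15-1-4: 15-1-2-1 not covered; Javaros agreement on 15-1-1-2: 15-1-2-1 not covered. → 11%.
Line D: organic → 15-1; aqueous → 15-1-1; crude → 15-1-1-2. Scheduled 35%. Javaros agreement on 15-1-4: 15-1-1-2 not covered; Javaros agreement on 15-1-1-2: RVC ≥ 65% → 4% available; preferential 4%. → 4%.
Line E: organic → 15-1; granular → 15-1-4; crude → 15-1-4-1. Scheduled 38%. Javaros agreement on 15-1-4: CTH met → 23% available; Javaros agreement on 15-1-1-2: 15-1-4-1 not covered; preferential 23%. → 23%.
Sum: 17% + 20% + 11% + 4% + 23% = 75%.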